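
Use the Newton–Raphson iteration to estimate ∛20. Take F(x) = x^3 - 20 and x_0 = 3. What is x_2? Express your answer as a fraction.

301027/110889

F'(x) = 3x^2.
F(3) = 7, F'(3) = 27, so x_1 = 3 - 7/27 = 74/27.
F(74/27) = 11564/19683, F'(74/27) = 5476/243, so x_2 = (74/27) - (11564/19683)/(5476/243) = 301027/110889.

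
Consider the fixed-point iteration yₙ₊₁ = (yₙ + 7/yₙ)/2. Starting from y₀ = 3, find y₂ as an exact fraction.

127/48

y₁ = (3 + 7/3)/2 = 8/3.
y₂ = (8/3 + 7/(8/3))/2 = 127/48.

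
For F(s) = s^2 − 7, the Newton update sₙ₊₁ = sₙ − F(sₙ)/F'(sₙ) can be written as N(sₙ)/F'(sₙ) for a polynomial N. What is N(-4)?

23

F'(s) = 2s.
N(s) = s·F'(s) − F(s) = s·(2s) − (s^2 − 7) = s^2 + 7.
N(-4) = 23.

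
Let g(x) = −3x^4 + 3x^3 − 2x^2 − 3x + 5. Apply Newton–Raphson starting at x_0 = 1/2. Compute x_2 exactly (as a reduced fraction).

g'(x) = −12x^3 + 9x^2 − 4x − 3.
g(1/2) = 51/16, g'(1/2) = −17/4, so x_1 = (1/2) − (51/16)/(−17/4) = 5/4.
g(5/4) = −855/256, g'(5/4) = −139/8, so x_2 = (5/4) − (−855/256)/(−139/8) = 4705/4448.

4705/4448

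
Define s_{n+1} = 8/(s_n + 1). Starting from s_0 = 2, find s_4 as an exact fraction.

s_1 = 8/(2 + 1) = 8/3.
s_2 = 8/(8/3 + 1) = 24/11.
s_3 = 8/(24/11 + 1) = 88/35.
s_4 = 8/(88/35 + 1) = 280/123.

280/123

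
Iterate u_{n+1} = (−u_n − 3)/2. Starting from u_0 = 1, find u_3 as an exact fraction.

−5/4

u_1 = (−1 − 3)/2 = −2.
u_2 = (−(−2) − 3)/2 = −1/2.
u_3 = (−(−1/2) − 3)/2 = −5/4.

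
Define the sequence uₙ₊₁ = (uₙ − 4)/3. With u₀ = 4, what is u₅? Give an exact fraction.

u₁ = (4 − 4)/3 = 0.
u₂ = (0 − 4)/3 = −4/3.
u₃ = ((−4/3) − 4)/3 = −16/9.
u₄ = ((−16/9) − 4)/3 = −52/27.
u₅ = ((−52/27) − 4)/3 = −160/81.

−160/81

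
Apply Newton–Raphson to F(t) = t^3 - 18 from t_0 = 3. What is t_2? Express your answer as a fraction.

F'(t) = 3t^2.
F(3) = 9, F'(3) = 27, so t_1 = 3 - 9/27 = 8/3.
F(8/3) = 26/27, F'(8/3) = 64/3, so t_2 = (8/3) - (26/27)/(64/3) = 755/288.

755/288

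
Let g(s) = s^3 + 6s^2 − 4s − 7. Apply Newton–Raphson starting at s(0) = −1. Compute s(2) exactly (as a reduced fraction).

g'(s) = 3s^2 + 12s − 4.
g(−1) = 2, g'(−1) = −13, so s(1) = (−1) − 2/(−13) = −11/13.
g(−11/13) = 164/2197, g'(−11/13) = −2029/169, so s(2) = (−11/13) − (164/2197)/(−2029/169) = −22155/26377.

−22155/26377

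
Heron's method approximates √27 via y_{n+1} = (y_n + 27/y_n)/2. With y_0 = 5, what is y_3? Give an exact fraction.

3650401/702520

y_1 = (5 + 27/5)/2 = 26/5.
y_2 = (26/5 + 27/(26/5))/2 = 1351/260.
y_3 = (1351/260 + 27/(1351/260))/2 = 3650401/702520.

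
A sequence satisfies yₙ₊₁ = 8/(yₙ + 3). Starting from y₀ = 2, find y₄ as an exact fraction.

y₁ = 8/(2 + 3) = 8/5.
y₂ = 8/(8/5 + 3) = 40/23.
y₃ = 8/(40/23 + 3) = 184/109.
y₄ = 8/(184/109 + 3) = 872/511.

872/511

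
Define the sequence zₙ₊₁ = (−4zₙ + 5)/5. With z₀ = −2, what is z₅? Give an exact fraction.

z₁ = (−4·(−2) + 5)/5 = 13/5.
z₂ = (−4·(13/5) + 5)/5 = −27/25.
z₃ = (−4·(−27/25) + 5)/5 = 233/125.
z₄ = (−4·(233/125) + 5)/5 = −307/625.
z₅ = (−4·(−307/625) + 5)/5 = 4353/3125.

4353/3125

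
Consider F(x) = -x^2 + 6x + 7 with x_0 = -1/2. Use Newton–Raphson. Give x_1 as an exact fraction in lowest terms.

F'(x) = -2x + 6.
F(-1/2) = 15/4, F'(-1/2) = 7, so x_1 = (-1/2) - (15/4)/7 = -29/28.

-29/28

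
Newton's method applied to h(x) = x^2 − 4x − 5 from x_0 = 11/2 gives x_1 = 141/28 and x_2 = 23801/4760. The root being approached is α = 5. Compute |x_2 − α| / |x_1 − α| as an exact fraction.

1/170

x_1 − α = 141/28 − 5 = 1/28, so |x_1 − α| = 1/28.
x_2 − α = 23801/4760 − 5 = 1/4760, so |x_2 − α| = 1/4760.
Ratio = (1/4760) / (1/28) = 1/170.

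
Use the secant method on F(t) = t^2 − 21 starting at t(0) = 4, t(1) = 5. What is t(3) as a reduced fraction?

197/43

F(4) = −5, F(5) = 4. t(2) = 5 − 4·(5 − 4)/(4 − (−5)) = 41/9.
F(5) = 4, F(41/9) = −20/81. t(3) = (41/9) − (−20/81)·((41/9) − 5)/((−20/81) − 4) = 197/43.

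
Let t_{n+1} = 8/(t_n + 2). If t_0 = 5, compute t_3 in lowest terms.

t_1 = 8/(5 + 2) = 8/7.
t_2 = 8/(8/7 + 2) = 28/11.
t_3 = 8/(28/11 + 2) = 44/25.

44/25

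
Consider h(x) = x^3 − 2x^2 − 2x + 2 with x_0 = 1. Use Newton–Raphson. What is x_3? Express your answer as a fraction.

h'(x) = 3x^2 − 4x − 2.
h(1) = −1, h'(1) = −3, so x_1 = 1 − (−1)/(−3) = 2/3.
h(2/3) = 2/27, h'(2/3) = −10/3, so x_2 = (2/3) − (2/27)/(−10/3) = 31/45.
h(31/45) = 1/91125, h'(31/45) = −2249/675, so x_3 = (31/45) − (1/91125)/(−2249/675) = 209158/303615.

209158/303615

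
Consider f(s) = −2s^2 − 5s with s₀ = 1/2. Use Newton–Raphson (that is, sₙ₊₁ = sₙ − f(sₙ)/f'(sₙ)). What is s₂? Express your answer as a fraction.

f'(s) = −4s − 5.
f(1/2) = −3, f'(1/2) = −7, so s₁ = (1/2) − (−3)/(−7) = 1/14.
f(1/14) = −18/49, f'(1/14) = −37/7, so s₂ = (1/14) − (−18/49)/(−37/7) = 1/518.

1/518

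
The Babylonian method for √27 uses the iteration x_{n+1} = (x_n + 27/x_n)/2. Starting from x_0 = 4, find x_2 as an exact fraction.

x_1 = (4 + 27/4)/2 = 43/8.
x_2 = (43/8 + 27/(43/8))/2 = 3577/688.

3577/688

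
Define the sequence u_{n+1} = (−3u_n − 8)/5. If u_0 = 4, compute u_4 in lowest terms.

u_1 = (−3·4 − 8)/5 = −4.
u_2 = (−3·(−4) − 8)/5 = 4/5.
u_3 = (−3·(4/5) − 8)/5 = −52/25.
u_4 = (−3·(−52/25) − 8)/5 = −44/125.

−44/125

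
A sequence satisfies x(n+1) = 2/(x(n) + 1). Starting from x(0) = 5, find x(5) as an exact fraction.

x(1) = 2/(5 + 1) = 1/3.
x(2) = 2/(1/3 + 1) = 3/2.
x(3) = 2/(3/2 + 1) = 4/5.
x(4) = 2/(4/5 + 1) = 10/9.
x(5) = 2/(10/9 + 1) = 18/19.

18/19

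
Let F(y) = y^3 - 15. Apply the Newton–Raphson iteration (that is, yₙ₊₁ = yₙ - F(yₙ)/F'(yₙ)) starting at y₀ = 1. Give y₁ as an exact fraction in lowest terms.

17/3

F'(y) = 3y^2.
F(1) = -14, F'(1) = 3, so y₁ = 1 - (-14)/3 = 17/3.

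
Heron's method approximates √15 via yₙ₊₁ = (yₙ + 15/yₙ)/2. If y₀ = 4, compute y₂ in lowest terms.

1921/496

y₁ = (4 + 15/4)/2 = 31/8.
y₂ = (31/8 + 15/(31/8))/2 = 1921/496.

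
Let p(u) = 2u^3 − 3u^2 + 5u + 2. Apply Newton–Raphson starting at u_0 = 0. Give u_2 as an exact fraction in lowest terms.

−18/55

p'(u) = 6u^2 − 6u + 5.
p(0) = 2, p'(0) = 5, so u_1 = 0 − 2/5 = −2/5.
p(−2/5) = −76/125, p'(−2/5) = 209/25, so u_2 = (−2/5) − (−76/125)/(209/25) = −18/55.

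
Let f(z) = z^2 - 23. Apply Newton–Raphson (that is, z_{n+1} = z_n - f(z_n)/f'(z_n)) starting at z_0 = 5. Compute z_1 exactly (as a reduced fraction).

24/5

f'(z) = 2z.
f(5) = 2, f'(5) = 10, so z_1 = 5 - 2/10 = 24/5.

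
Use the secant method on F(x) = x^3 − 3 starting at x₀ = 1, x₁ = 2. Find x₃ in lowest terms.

F(1) = −2, F(2) = 5. x₂ = 2 − 5·(2 − 1)/(5 − (−2)) = 9/7.
F(2) = 5, F(9/7) = −300/343. x₃ = (9/7) − (−300/343)·((9/7) − 2)/((−300/343) − 5) = 561/403.

561/403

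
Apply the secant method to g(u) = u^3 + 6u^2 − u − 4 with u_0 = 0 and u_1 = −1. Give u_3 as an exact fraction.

g(0) = −4, g(−1) = 2. u_2 = (−1) − 2·((−1) − 0)/(2 − (−4)) = −2/3.
g(−1) = 2, g(−2/3) = −26/27. u_3 = (−2/3) − (−26/27)·((−2/3) − (−1))/((−26/27) − 2) = −31/40.

−31/40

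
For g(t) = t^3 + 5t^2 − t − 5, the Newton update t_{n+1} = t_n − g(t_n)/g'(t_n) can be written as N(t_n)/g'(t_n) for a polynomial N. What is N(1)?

g'(t) = 3t^2 + 10t − 1.
N(t) = t·g'(t) − g(t) = t·(3t^2 + 10t − 1) − (t^3 + 5t^2 − t − 5) = 2t^3 + 5t^2 + 5.
N(1) = 12.

12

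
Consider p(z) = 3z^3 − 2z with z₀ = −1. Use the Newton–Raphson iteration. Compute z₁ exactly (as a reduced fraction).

−6/7

p'(z) = 9z^2 − 2.
p(−1) = −1, p'(−1) = 7, so z₁ = (−1) − (−1)/7 = −6/7.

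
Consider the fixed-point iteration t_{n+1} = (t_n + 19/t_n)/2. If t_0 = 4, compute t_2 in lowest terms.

t_1 = (4 + 19/4)/2 = 35/8.
t_2 = (35/8 + 19/(35/8))/2 = 2441/560.

2441/560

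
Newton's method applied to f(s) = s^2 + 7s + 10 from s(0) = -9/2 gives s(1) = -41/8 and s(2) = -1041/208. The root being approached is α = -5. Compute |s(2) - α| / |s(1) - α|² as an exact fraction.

s(1) - α = -41/8 - (-5) = -41/8 + 5 = -1/8, so |s(1) - α| = 1/8.
s(2) - α = -1041/208 - (-5) = -1041/208 + 5 = -1/208, so |s(2) - α| = 1/208.
|s(1) - α|² = 1/64.
Ratio = (1/208) / (1/64) = 4/13.

4/13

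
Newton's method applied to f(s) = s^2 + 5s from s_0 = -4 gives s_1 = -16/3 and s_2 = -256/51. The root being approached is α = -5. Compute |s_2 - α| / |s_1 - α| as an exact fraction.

s_1 - α = -16/3 - (-5) = -16/3 + 5 = -1/3, so |s_1 - α| = 1/3.
s_2 - α = -256/51 - (-5) = -256/51 + 5 = -1/51, so |s_2 - α| = 1/51.
Ratio = (1/51) / (1/3) = 1/17.

1/17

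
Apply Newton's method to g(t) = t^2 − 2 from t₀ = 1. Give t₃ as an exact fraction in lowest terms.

g'(t) = 2t.
g(1) = −1, g'(1) = 2, so t₁ = 1 − (−1)/2 = 3/2.
g(3/2) = 1/4, g'(3/2) = 3, so t₂ = (3/2) − (1/4)/3 = 17/12.
g(17/12) = 1/144, g'(17/12) = 17/6, so t₃ = (17/12) − (1/144)/(17/6) = 577/408.

577/408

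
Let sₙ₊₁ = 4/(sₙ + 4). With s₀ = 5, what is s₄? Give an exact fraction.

s₁ = 4/(5 + 4) = 4/9.
s₂ = 4/(4/9 + 4) = 9/10.
s₃ = 4/(9/10 + 4) = 40/49.
s₄ = 4/(40/49 + 4) = 49/59.

49/59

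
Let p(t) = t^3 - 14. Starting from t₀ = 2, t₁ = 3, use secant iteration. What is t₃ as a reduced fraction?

p(2) = -6, p(3) = 13. t₂ = 3 - 13·(3 - 2)/(13 - (-6)) = 44/19.
p(3) = 13, p(44/19) = -10842/6859. t₃ = (44/19) - (-10842/6859)·((44/19) - 3)/((-10842/6859) - 13) = 18386/7693.

18386/7693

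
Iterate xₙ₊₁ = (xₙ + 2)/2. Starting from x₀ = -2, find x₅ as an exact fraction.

15/8

x₁ = ((-2) + 2)/2 = 0.
x₂ = (0 + 2)/2 = 1.
x₃ = (1 + 2)/2 = 3/2.
x₄ = ((3/2) + 2)/2 = 7/4.
x₅ = ((7/4) + 2)/2 = 15/8.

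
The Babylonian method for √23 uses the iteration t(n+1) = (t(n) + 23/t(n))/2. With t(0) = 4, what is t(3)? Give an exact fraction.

17913697/3735264

t(1) = (4 + 23/4)/2 = 39/8.
t(2) = (39/8 + 23/(39/8))/2 = 2993/624.
t(3) = (2993/624 + 23/(2993/624))/2 = 17913697/3735264.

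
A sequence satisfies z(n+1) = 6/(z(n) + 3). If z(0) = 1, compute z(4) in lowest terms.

26/19

z(1) = 6/(1 + 3) = 3/2.
z(2) = 6/(3/2 + 3) = 4/3.
z(3) = 6/(4/3 + 3) = 18/13.
z(4) = 6/(18/13 + 3) = 26/19.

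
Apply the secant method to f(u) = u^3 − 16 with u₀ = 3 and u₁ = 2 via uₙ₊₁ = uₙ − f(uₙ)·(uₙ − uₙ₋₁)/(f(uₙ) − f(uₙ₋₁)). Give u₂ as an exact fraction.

f(3) = 11, f(2) = −8. u₂ = 2 − (−8)·(2 − 3)/((−8) − 11) = 46/19.

46/19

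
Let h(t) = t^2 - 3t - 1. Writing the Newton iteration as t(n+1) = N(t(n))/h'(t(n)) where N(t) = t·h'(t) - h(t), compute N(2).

5

h'(t) = 2t - 3.
N(t) = t·h'(t) - h(t) = t·(2t - 3) - (t^2 - 3t - 1) = t^2 + 1.
N(2) = 5.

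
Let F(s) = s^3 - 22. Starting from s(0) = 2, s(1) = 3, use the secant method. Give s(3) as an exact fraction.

24946/8917

F(2) = -14, F(3) = 5. s(2) = 3 - 5·(3 - 2)/(5 - (-14)) = 52/19.
F(3) = 5, F(52/19) = -10290/6859. s(3) = (52/19) - (-10290/6859)·((52/19) - 3)/((-10290/6859) - 5) = 24946/8917.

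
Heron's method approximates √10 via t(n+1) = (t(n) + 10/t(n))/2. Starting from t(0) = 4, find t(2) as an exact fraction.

t(1) = (4 + 10/4)/2 = 13/4.
t(2) = (13/4 + 10/(13/4))/2 = 329/104.

329/104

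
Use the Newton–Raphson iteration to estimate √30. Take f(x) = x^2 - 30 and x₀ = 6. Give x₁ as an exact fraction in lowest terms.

f'(x) = 2x.
f(6) = 6, f'(6) = 12, so x₁ = 6 - 6/12 = 11/2.

11/2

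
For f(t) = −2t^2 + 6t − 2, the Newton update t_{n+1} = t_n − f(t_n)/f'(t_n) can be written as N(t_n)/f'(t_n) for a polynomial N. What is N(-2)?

−6

f'(t) = −4t + 6.
N(t) = t·f'(t) − f(t) = t·(−4t + 6) − (−2t^2 + 6t − 2) = −2t^2 + 2.
N(-2) = −6.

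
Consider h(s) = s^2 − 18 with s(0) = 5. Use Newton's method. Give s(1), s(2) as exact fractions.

h'(s) = 2s.
h(5) = 7, h'(5) = 10, so s(1) = 5 − 7/10 = 43/10.
h(43/10) = 49/100, h'(43/10) = 43/5, so s(2) = (43/10) − (49/100)/(43/5) = 3649/860.

s(1) = 43/10, s(2) = 3649/860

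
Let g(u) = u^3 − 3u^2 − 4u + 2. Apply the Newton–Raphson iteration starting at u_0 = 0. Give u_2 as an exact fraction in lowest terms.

g'(u) = 3u^2 − 6u − 4.
g(0) = 2, g'(0) = −4, so u_1 = 0 − 2/(−4) = 1/2.
g(1/2) = −5/8, g'(1/2) = −25/4, so u_2 = (1/2) − (−5/8)/(−25/4) = 2/5.

2/5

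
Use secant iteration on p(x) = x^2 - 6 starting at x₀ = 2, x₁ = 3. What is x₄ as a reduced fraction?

p(2) = -2, p(3) = 3. x₂ = 3 - 3·(3 - 2)/(3 - (-2)) = 12/5.
p(3) = 3, p(12/5) = -6/25. x₃ = (12/5) - (-6/25)·((12/5) - 3)/((-6/25) - 3) = 22/9.
p(12/5) = -6/25, p(22/9) = -2/81. x₄ = (22/9) - (-2/81)·((22/9) - (12/5))/((-2/81) - (-6/25)) = 267/109.

267/109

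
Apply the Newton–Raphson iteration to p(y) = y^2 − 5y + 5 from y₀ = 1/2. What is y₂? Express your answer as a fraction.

p'(y) = 2y − 5.
p(1/2) = 11/4, p'(1/2) = −4, so y₁ = (1/2) − (11/4)/(−4) = 19/16.
p(19/16) = 121/256, p'(19/16) = −21/8, so y₂ = (19/16) − (121/256)/(−21/8) = 919/672.

919/672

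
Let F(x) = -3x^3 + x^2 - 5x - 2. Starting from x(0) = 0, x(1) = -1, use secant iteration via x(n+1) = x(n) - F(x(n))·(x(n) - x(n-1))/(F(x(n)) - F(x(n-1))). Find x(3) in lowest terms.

-82/271

F(0) = -2, F(-1) = 7. x(2) = (-1) - 7·((-1) - 0)/(7 - (-2)) = -2/9.
F(-1) = 7, F(-2/9) = -196/243. x(3) = (-2/9) - (-196/243)·((-2/9) - (-1))/((-196/243) - 7) = -82/271.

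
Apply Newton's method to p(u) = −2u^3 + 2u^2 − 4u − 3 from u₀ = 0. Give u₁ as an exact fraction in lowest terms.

p'(u) = −6u^2 + 4u − 4.
p(0) = −3, p'(0) = −4, so u₁ = 0 − (−3)/(−4) = −3/4.

−3/4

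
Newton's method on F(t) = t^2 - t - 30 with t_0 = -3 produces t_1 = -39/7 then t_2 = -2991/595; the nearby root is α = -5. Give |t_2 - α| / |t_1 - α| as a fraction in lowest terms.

4/85

t_1 - α = -39/7 - (-5) = -39/7 + 5 = -4/7, so |t_1 - α| = 4/7.
t_2 - α = -2991/595 - (-5) = -2991/595 + 5 = -16/595, so |t_2 - α| = 16/595.
Ratio = (16/595) / (4/7) = 4/85.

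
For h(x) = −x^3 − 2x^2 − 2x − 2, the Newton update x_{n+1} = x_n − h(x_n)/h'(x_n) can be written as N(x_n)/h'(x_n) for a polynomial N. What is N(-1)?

h'(x) = −3x^2 − 4x − 2.
N(x) = x·h'(x) − h(x) = x·(−3x^2 − 4x − 2) − (−x^3 − 2x^2 − 2x − 2) = −2x^3 − 2x^2 + 2.
N(-1) = 2.

2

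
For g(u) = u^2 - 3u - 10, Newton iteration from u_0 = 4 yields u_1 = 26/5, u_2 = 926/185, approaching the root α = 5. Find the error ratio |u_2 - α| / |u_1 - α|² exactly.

u_1 - α = 26/5 - 5 = 1/5, so |u_1 - α| = 1/5.
u_2 - α = 926/185 - 5 = 1/185, so |u_2 - α| = 1/185.
|u_1 - α|² = 1/25.
Ratio = (1/185) / (1/25) = 5/37.

5/37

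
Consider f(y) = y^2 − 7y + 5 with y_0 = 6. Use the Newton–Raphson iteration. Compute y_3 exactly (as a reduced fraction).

607771/98145

f'(y) = 2y − 7.
f(6) = −1, f'(6) = 5, so y_1 = 6 − (−1)/5 = 31/5.
f(31/5) = 1/25, f'(31/5) = 27/5, so y_2 = (31/5) − (1/25)/(27/5) = 836/135.
f(836/135) = 1/18225, f'(836/135) = 727/135, so y_3 = (836/135) − (1/18225)/(727/135) = 607771/98145.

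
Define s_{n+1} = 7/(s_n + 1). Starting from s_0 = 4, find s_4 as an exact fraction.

s_1 = 7/(4 + 1) = 7/5.
s_2 = 7/(7/5 + 1) = 35/12.
s_3 = 7/(35/12 + 1) = 84/47.
s_4 = 7/(84/47 + 1) = 329/131.

329/131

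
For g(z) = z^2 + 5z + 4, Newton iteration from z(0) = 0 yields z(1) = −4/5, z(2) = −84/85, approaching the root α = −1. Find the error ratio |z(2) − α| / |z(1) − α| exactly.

1/17

z(1) − α = −4/5 − (−1) = −4/5 + 1 = 1/5, so |z(1) − α| = 1/5.
z(2) − α = −84/85 − (−1) = −84/85 + 1 = 1/85, so |z(2) − α| = 1/85.
Ratio = (1/85) / (1/5) = 1/17.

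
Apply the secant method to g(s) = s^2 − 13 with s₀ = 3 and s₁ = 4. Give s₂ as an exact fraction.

g(3) = −4, g(4) = 3. s₂ = 4 − 3·(4 − 3)/(3 − (−4)) = 25/7.

25/7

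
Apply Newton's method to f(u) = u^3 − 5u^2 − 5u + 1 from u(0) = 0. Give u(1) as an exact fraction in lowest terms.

f'(u) = 3u^2 − 10u − 5.
f(0) = 1, f'(0) = −5, so u(1) = 0 − 1/(−5) = 1/5.

1/5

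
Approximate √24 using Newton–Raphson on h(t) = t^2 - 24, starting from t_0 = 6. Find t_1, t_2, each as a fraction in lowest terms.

h'(t) = 2t.
h(6) = 12, h'(6) = 12, so t_1 = 6 - 12/12 = 5.
h(5) = 1, h'(5) = 10, so t_2 = 5 - 1/10 = 49/10.

t_1 = 5, t_2 = 49/10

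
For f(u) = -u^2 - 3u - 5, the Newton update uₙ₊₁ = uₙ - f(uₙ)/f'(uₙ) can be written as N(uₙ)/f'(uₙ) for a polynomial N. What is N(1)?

f'(u) = -2u - 3.
N(u) = u·f'(u) - f(u) = u·(-2u - 3) - (-u^2 - 3u - 5) = -u^2 + 5.
N(1) = 4.

4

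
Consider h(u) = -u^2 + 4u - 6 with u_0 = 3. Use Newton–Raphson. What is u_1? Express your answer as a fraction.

3/2

h'(u) = -2u + 4.
h(3) = -3, h'(3) = -2, so u_1 = 3 - (-3)/(-2) = 3/2.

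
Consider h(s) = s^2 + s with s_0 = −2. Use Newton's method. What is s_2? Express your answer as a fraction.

−16/15

h'(s) = 2s + 1.
h(−2) = 2, h'(−2) = −3, so s_1 = (−2) − 2/(−3) = −4/3.
h(−4/3) = 4/9, h'(−4/3) = −5/3, so s_2 = (−4/3) − (4/9)/(−5/3) = −16/15.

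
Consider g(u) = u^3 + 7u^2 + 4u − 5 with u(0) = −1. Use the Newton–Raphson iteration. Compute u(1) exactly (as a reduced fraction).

−10/7

g'(u) = 3u^2 + 14u + 4.
g(−1) = −3, g'(−1) = −7, so u(1) = (−1) − (−3)/(−7) = −10/7.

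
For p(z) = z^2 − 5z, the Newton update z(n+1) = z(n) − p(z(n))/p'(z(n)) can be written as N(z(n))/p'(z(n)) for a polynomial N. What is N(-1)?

p'(z) = 2z − 5.
N(z) = z·p'(z) − p(z) = z·(2z − 5) − (z^2 − 5z) = z^2.
N(-1) = 1.

1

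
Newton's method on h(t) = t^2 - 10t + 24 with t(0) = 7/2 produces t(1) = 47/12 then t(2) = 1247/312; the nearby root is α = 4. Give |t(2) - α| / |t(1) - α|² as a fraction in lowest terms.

6/13

t(1) - α = 47/12 - 4 = -1/12, so |t(1) - α| = 1/12.
t(2) - α = 1247/312 - 4 = -1/312, so |t(2) - α| = 1/312.
|t(1) - α|² = 1/144.
Ratio = (1/312) / (1/144) = 6/13.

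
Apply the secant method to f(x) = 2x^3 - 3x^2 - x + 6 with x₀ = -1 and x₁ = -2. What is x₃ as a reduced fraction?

-630/557

f(-1) = 2, f(-2) = -20. x₂ = (-2) - (-20)·((-2) - (-1))/((-20) - 2) = -12/11.
f(-2) = -20, f(-12/11) = 1230/1331. x₃ = (-12/11) - (1230/1331)·((-12/11) - (-2))/((1230/1331) - (-20)) = -630/557.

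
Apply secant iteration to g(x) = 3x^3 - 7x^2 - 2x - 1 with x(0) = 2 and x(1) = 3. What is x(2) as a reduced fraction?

g(2) = -9, g(3) = 11. x(2) = 3 - 11·(3 - 2)/(11 - (-9)) = 49/20.

49/20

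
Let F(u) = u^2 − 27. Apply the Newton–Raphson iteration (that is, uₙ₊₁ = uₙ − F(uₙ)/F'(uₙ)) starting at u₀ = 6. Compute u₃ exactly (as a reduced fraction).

F'(u) = 2u.
F(6) = 9, F'(6) = 12, so u₁ = 6 − 9/12 = 21/4.
F(21/4) = 9/16, F'(21/4) = 21/2, so u₂ = (21/4) − (9/16)/(21/2) = 291/56.
F(291/56) = 9/3136, F'(291/56) = 291/28, so u₃ = (291/56) − (9/3136)/(291/28) = 56451/10864.

56451/10864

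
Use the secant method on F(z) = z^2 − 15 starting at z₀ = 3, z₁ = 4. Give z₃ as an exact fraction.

213/55

F(3) = −6, F(4) = 1. z₂ = 4 − 1·(4 − 3)/(1 − (−6)) = 27/7.
F(4) = 1, F(27/7) = −6/49. z₃ = (27/7) − (−6/49)·((27/7) − 4)/((−6/49) − 1) = 213/55.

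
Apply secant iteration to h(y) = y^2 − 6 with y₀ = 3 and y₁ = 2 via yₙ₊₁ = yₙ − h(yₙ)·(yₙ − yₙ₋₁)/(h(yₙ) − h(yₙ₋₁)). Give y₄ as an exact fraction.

218/89

h(3) = 3, h(2) = −2. y₂ = 2 − (−2)·(2 − 3)/((−2) − 3) = 12/5.
h(2) = −2, h(12/5) = −6/25. y₃ = (12/5) − (−6/25)·((12/5) − 2)/((−6/25) − (−2)) = 27/11.
h(12/5) = −6/25, h(27/11) = 3/121. y₄ = (27/11) − (3/121)·((27/11) − (12/5))/((3/121) − (−6/25)) = 218/89.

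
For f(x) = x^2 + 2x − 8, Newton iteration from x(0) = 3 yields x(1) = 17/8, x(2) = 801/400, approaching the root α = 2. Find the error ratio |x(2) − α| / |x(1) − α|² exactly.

x(1) − α = 17/8 − 2 = 1/8, so |x(1) − α| = 1/8.
x(2) − α = 801/400 − 2 = 1/400, so |x(2) − α| = 1/400.
|x(1) − α|² = 1/64.
Ratio = (1/400) / (1/64) = 4/25.

4/25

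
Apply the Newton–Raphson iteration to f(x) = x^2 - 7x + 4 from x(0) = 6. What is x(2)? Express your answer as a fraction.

924/145

f'(x) = 2x - 7.
f(6) = -2, f'(6) = 5, so x(1) = 6 - (-2)/5 = 32/5.
f(32/5) = 4/25, f'(32/5) = 29/5, so x(2) = (32/5) - (4/25)/(29/5) = 924/145.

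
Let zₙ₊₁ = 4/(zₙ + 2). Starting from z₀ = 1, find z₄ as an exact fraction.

16/13

z₁ = 4/(1 + 2) = 4/3.
z₂ = 4/(4/3 + 2) = 6/5.
z₃ = 4/(6/5 + 2) = 5/4.
z₄ = 4/(5/4 + 2) = 16/13.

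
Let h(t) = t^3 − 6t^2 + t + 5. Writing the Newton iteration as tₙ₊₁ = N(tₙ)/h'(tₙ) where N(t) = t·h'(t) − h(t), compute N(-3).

−113

h'(t) = 3t^2 − 12t + 1.
N(t) = t·h'(t) − h(t) = t·(3t^2 − 12t + 1) − (t^3 − 6t^2 + t + 5) = 2t^3 − 6t^2 − 5.
N(-3) = −113.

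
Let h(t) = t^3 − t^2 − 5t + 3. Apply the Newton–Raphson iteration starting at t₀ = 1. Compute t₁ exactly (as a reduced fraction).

1/2

h'(t) = 3t^2 − 2t − 5.
h(1) = −2, h'(1) = −4, so t₁ = 1 − (−2)/(−4) = 1/2.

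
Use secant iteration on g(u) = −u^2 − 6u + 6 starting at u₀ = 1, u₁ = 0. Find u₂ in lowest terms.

g(1) = −1, g(0) = 6. u₂ = 0 − 6·(0 − 1)/(6 − (−1)) = 6/7.

6/7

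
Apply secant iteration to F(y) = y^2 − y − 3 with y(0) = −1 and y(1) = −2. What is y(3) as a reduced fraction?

F(−1) = −1, F(−2) = 3. y(2) = (−2) − 3·((−2) − (−1))/(3 − (−1)) = −5/4.
F(−2) = 3, F(−5/4) = −3/16. y(3) = (−5/4) − (−3/16)·((−5/4) − (−2))/((−3/16) − 3) = −22/17.

−22/17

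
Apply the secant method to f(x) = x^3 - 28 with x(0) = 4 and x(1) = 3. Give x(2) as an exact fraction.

112/37

f(4) = 36, f(3) = -1. x(2) = 3 - (-1)·(3 - 4)/((-1) - 36) = 112/37.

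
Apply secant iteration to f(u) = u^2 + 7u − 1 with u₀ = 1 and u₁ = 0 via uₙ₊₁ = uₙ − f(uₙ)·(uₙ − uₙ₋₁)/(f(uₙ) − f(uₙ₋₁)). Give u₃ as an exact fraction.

8/57

f(1) = 7, f(0) = −1. u₂ = 0 − (−1)·(0 − 1)/((−1) − 7) = 1/8.
f(0) = −1, f(1/8) = −7/64. u₃ = (1/8) − (−7/64)·((1/8) − 0)/((−7/64) − (−1)) = 8/57.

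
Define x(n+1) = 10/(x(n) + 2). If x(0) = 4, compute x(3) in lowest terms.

x(1) = 10/(4 + 2) = 5/3.
x(2) = 10/(5/3 + 2) = 30/11.
x(3) = 10/(30/11 + 2) = 55/26.

55/26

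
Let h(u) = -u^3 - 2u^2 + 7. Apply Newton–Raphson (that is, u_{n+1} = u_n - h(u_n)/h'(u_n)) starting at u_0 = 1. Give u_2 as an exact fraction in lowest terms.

h'(u) = -3u^2 - 4u.
h(1) = 4, h'(1) = -7, so u_1 = 1 - 4/(-7) = 11/7.
h(11/7) = -624/343, h'(11/7) = -671/49, so u_2 = (11/7) - (-624/343)/(-671/49) = 6757/4697.

6757/4697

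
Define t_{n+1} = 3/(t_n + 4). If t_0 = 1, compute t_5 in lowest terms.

1491/2309

t_1 = 3/(1 + 4) = 3/5.
t_2 = 3/(3/5 + 4) = 15/23.
t_3 = 3/(15/23 + 4) = 69/107.
t_4 = 3/(69/107 + 4) = 321/497.
t_5 = 3/(321/497 + 4) = 1491/2309.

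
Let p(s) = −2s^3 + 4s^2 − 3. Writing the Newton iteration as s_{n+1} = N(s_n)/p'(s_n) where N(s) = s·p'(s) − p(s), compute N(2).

p'(s) = −6s^2 + 8s.
N(s) = s·p'(s) − p(s) = s·(−6s^2 + 8s) − (−2s^3 + 4s^2 − 3) = −4s^3 + 4s^2 + 3.
N(2) = −13.

−13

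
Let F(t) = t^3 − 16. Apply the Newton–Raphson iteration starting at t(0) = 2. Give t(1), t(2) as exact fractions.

t(1) = 8/3, t(2) = 91/36

F'(t) = 3t^2.
F(2) = −8, F'(2) = 12, so t(1) = 2 − (−8)/12 = 8/3.
F(8/3) = 80/27, F'(8/3) = 64/3, so t(2) = (8/3) − (80/27)/(64/3) = 91/36.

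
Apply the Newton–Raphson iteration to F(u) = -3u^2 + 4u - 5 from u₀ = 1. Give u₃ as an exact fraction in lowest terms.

F'(u) = -6u + 4.
F(1) = -4, F'(1) = -2, so u₁ = 1 - (-4)/(-2) = -1.
F(-1) = -12, F'(-1) = 10, so u₂ = (-1) - (-12)/10 = 1/5.
F(1/5) = -108/25, F'(1/5) = 14/5, so u₃ = (1/5) - (-108/25)/(14/5) = 61/35.

61/35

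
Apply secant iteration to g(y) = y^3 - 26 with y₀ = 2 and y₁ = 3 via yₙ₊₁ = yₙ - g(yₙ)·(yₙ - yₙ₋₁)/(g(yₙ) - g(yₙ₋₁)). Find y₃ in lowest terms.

28370/9577

g(2) = -18, g(3) = 1. y₂ = 3 - 1·(3 - 2)/(1 - (-18)) = 56/19.
g(3) = 1, g(56/19) = -2718/6859. y₃ = (56/19) - (-2718/6859)·((56/19) - 3)/((-2718/6859) - 1) = 28370/9577.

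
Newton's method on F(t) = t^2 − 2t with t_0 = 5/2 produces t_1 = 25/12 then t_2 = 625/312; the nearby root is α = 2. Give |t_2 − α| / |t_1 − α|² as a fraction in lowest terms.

6/13

t_1 − α = 25/12 − 2 = 1/12, so |t_1 − α| = 1/12.
t_2 − α = 625/312 − 2 = 1/312, so |t_2 − α| = 1/312.
|t_1 − α|² = 1/144.
Ratio = (1/312) / (1/144) = 6/13.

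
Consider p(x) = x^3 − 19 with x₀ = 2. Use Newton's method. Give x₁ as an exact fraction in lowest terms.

p'(x) = 3x^2.
p(2) = −11, p'(2) = 12, so x₁ = 2 − (−11)/12 = 35/12.

35/12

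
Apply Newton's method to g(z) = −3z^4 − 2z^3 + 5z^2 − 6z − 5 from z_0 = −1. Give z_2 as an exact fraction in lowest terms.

−9/16

g'(z) = −12z^3 − 6z^2 + 10z − 6.
g(−1) = 5, g'(−1) = −10, so z_1 = (−1) − 5/(−10) = −1/2.
g(−1/2) = −11/16, g'(−1/2) = −11, so z_2 = (−1/2) − (−11/16)/(−11) = −9/16.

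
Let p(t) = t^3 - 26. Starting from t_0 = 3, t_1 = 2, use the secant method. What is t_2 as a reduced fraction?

56/19

p(3) = 1, p(2) = -18. t_2 = 2 - (-18)·(2 - 3)/((-18) - 1) = 56/19.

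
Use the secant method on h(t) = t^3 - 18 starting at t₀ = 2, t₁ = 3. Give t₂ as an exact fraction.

h(2) = -10, h(3) = 9. t₂ = 3 - 9·(3 - 2)/(9 - (-10)) = 48/19.

48/19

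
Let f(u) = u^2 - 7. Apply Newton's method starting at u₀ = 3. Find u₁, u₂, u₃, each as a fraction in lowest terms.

f'(u) = 2u.
f(3) = 2, f'(3) = 6, so u₁ = 3 - 2/6 = 8/3.
f(8/3) = 1/9, f'(8/3) = 16/3, so u₂ = (8/3) - (1/9)/(16/3) = 127/48.
f(127/48) = 1/2304, f'(127/48) = 127/24, so u₃ = (127/48) - (1/2304)/(127/24) = 32257/12192.

u₁ = 8/3, u₂ = 127/48, u₃ = 32257/12192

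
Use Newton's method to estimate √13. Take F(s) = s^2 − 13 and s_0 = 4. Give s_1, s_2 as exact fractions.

F'(s) = 2s.
F(4) = 3, F'(4) = 8, so s_1 = 4 − 3/8 = 29/8.
F(29/8) = 9/64, F'(29/8) = 29/4, so s_2 = (29/8) − (9/64)/(29/4) = 1673/464.

s_1 = 29/8, s_2 = 1673/464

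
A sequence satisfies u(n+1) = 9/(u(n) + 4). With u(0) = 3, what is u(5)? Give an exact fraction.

u(1) = 9/(3 + 4) = 9/7.
u(2) = 9/(9/7 + 4) = 63/37.
u(3) = 9/(63/37 + 4) = 333/211.
u(4) = 9/(333/211 + 4) = 1899/1177.
u(5) = 9/(1899/1177 + 4) = 10593/6607.

10593/6607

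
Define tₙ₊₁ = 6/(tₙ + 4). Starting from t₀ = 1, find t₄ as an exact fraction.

201/173

t₁ = 6/(1 + 4) = 6/5.
t₂ = 6/(6/5 + 4) = 15/13.
t₃ = 6/(15/13 + 4) = 78/67.
t₄ = 6/(78/67 + 4) = 201/173.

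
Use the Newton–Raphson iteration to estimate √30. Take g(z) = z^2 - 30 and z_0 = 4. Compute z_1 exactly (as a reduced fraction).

g'(z) = 2z.
g(4) = -14, g'(4) = 8, so z_1 = 4 - (-14)/8 = 23/4.

23/4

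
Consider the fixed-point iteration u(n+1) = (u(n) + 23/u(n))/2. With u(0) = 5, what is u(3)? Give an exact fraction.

u(1) = (5 + 23/5)/2 = 24/5.
u(2) = (24/5 + 23/(24/5))/2 = 1151/240.
u(3) = (1151/240 + 23/(1151/240))/2 = 2649601/552480.

2649601/552480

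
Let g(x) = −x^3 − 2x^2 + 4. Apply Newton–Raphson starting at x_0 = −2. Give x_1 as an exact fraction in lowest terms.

−1

g'(x) = −3x^2 − 4x.
g(−2) = 4, g'(−2) = −4, so x_1 = (−2) − 4/(−4) = −1.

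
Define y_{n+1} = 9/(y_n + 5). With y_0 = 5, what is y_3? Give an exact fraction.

y_1 = 9/(5 + 5) = 9/10.
y_2 = 9/(9/10 + 5) = 90/59.
y_3 = 9/(90/59 + 5) = 531/385.

531/385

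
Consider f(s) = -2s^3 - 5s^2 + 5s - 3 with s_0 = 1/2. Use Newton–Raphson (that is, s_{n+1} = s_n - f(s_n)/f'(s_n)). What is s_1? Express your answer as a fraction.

f'(s) = -6s^2 - 10s + 5.
f(1/2) = -2, f'(1/2) = -3/2, so s_1 = (1/2) - (-2)/(-3/2) = -5/6.

-5/6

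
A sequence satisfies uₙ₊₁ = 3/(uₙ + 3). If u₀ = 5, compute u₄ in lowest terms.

u₁ = 3/(5 + 3) = 3/8.
u₂ = 3/(3/8 + 3) = 8/9.
u₃ = 3/(8/9 + 3) = 27/35.
u₄ = 3/(27/35 + 3) = 35/44.

35/44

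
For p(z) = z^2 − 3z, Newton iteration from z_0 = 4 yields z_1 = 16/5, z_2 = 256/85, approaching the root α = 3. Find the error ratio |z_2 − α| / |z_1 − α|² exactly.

5/17

z_1 − α = 16/5 − 3 = 1/5, so |z_1 − α| = 1/5.
z_2 − α = 256/85 − 3 = 1/85, so |z_2 − α| = 1/85.
|z_1 − α|² = 1/25.
Ratio = (1/85) / (1/25) = 5/17.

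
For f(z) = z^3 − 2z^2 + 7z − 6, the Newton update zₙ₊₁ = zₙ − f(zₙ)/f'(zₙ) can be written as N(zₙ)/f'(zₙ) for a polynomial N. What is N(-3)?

−66

f'(z) = 3z^2 − 4z + 7.
N(z) = z·f'(z) − f(z) = z·(3z^2 − 4z + 7) − (z^3 − 2z^2 + 7z − 6) = 2z^3 − 2z^2 + 6.
N(-3) = −66.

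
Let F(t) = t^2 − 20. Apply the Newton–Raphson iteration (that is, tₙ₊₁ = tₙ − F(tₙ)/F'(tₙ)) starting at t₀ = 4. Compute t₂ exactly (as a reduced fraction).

F'(t) = 2t.
F(4) = −4, F'(4) = 8, so t₁ = 4 − (−4)/8 = 9/2.
F(9/2) = 1/4, F'(9/2) = 9, so t₂ = (9/2) − (1/4)/9 = 161/36.

161/36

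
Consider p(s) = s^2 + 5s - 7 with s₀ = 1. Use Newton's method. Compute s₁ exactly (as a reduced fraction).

8/7

p'(s) = 2s + 5.
p(1) = -1, p'(1) = 7, so s₁ = 1 - (-1)/7 = 8/7.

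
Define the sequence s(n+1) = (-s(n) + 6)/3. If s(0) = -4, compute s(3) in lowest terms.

46/27

s(1) = (-(-4) + 6)/3 = 10/3.
s(2) = (-(10/3) + 6)/3 = 8/9.
s(3) = (-(8/9) + 6)/3 = 46/27.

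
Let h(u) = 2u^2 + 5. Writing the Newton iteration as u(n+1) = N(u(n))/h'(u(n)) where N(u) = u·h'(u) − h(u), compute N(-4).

27

h'(u) = 4u.
N(u) = u·h'(u) − h(u) = u·(4u) − (2u^2 + 5) = 2u^2 − 5.
N(-4) = 27.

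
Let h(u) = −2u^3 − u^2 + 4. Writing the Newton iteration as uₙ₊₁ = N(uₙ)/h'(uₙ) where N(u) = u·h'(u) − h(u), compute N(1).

−9

h'(u) = −6u^2 − 2u.
N(u) = u·h'(u) − h(u) = u·(−6u^2 − 2u) − (−2u^3 − u^2 + 4) = −4u^3 − u^2 − 4.
N(1) = −9.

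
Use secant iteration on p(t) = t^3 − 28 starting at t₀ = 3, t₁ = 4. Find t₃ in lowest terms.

12901/4252

p(3) = −1, p(4) = 36. t₂ = 4 − 36·(4 − 3)/(36 − (−1)) = 112/37.
p(4) = 36, p(112/37) = −13356/50653. t₃ = (112/37) − (−13356/50653)·((112/37) − 4)/((−13356/50653) − 36) = 12901/4252.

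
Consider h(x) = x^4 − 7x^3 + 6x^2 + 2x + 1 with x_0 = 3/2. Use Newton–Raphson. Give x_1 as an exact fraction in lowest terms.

h'(x) = 4x^3 − 21x^2 + 12x + 2.
h(3/2) = −17/16, h'(3/2) = −55/4, so x_1 = (3/2) − (−17/16)/(−55/4) = 313/220.

313/220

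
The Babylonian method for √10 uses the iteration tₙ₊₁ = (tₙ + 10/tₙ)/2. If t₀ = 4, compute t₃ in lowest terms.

t₁ = (4 + 10/4)/2 = 13/4.
t₂ = (13/4 + 10/(13/4))/2 = 329/104.
t₃ = (329/104 + 10/(329/104))/2 = 216401/68432.

216401/68432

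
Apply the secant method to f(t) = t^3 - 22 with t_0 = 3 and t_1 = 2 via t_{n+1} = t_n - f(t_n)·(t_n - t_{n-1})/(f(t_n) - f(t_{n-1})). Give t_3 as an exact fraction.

8651/3062

f(3) = 5, f(2) = -14. t_2 = 2 - (-14)·(2 - 3)/((-14) - 5) = 52/19.
f(2) = -14, f(52/19) = -10290/6859. t_3 = (52/19) - (-10290/6859)·((52/19) - 2)/((-10290/6859) - (-14)) = 8651/3062.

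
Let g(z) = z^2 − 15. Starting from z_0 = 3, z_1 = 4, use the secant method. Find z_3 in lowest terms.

g(3) = −6, g(4) = 1. z_2 = 4 − 1·(4 − 3)/(1 − (−6)) = 27/7.
g(4) = 1, g(27/7) = −6/49. z_3 = (27/7) − (−6/49)·((27/7) − 4)/((−6/49) − 1) = 213/55.

213/55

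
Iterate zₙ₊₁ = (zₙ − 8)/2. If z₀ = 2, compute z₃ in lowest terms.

z₁ = (2 − 8)/2 = −3.
z₂ = ((−3) − 8)/2 = −11/2.
z₃ = ((−11/2) − 8)/2 = −27/4.

−27/4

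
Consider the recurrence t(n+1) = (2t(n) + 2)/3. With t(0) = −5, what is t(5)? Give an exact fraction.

t(1) = (2·(−5) + 2)/3 = −8/3.
t(2) = (2·(−8/3) + 2)/3 = −10/9.
t(3) = (2·(−10/9) + 2)/3 = −2/27.
t(4) = (2·(−2/27) + 2)/3 = 50/81.
t(5) = (2·(50/81) + 2)/3 = 262/243.

262/243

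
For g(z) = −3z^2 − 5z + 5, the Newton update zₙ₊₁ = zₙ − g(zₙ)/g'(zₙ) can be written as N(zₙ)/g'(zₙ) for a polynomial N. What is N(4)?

−53

g'(z) = −6z − 5.
N(z) = z·g'(z) − g(z) = z·(−6z − 5) − (−3z^2 − 5z + 5) = −3z^2 − 5.
N(4) = −53.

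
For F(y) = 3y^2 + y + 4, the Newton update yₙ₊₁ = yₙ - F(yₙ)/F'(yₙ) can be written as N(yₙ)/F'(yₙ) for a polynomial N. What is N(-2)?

8

F'(y) = 6y + 1.
N(y) = y·F'(y) - F(y) = y·(6y + 1) - (3y^2 + y + 4) = 3y^2 - 4.
N(-2) = 8.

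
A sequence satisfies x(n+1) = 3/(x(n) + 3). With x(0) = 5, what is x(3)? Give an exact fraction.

27/35

x(1) = 3/(5 + 3) = 3/8.
x(2) = 3/(3/8 + 3) = 8/9.
x(3) = 3/(8/9 + 3) = 27/35.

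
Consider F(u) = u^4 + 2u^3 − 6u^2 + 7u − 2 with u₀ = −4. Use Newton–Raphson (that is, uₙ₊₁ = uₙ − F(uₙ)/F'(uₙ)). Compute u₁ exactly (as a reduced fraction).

F'(u) = 4u^3 + 6u^2 − 12u + 7.
F(−4) = 2, F'(−4) = −105, so u₁ = (−4) − 2/(−105) = −418/105.

−418/105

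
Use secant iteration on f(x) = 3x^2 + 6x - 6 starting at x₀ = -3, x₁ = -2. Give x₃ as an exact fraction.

-11/4

f(-3) = 3, f(-2) = -6. x₂ = (-2) - (-6)·((-2) - (-3))/((-6) - 3) = -8/3.
f(-2) = -6, f(-8/3) = -2/3. x₃ = (-8/3) - (-2/3)·((-8/3) - (-2))/((-2/3) - (-6)) = -11/4.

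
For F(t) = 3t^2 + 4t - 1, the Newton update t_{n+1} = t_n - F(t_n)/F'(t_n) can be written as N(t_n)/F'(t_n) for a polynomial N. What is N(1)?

F'(t) = 6t + 4.
N(t) = t·F'(t) - F(t) = t·(6t + 4) - (3t^2 + 4t - 1) = 3t^2 + 1.
N(1) = 4.

4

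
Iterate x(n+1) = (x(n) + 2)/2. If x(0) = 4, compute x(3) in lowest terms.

9/4

x(1) = (4 + 2)/2 = 3.
x(2) = (3 + 2)/2 = 5/2.
x(3) = ((5/2) + 2)/2 = 9/4.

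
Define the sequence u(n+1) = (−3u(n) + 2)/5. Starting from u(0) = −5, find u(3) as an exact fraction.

u(1) = (−3·(−5) + 2)/5 = 17/5.
u(2) = (−3·(17/5) + 2)/5 = −41/25.
u(3) = (−3·(−41/25) + 2)/5 = 173/125.

173/125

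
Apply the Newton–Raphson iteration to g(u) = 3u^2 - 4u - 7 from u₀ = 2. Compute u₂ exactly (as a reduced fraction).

g'(u) = 6u - 4.
g(2) = -3, g'(2) = 8, so u₁ = 2 - (-3)/8 = 19/8.
g(19/8) = 27/64, g'(19/8) = 41/4, so u₂ = (19/8) - (27/64)/(41/4) = 1531/656.

1531/656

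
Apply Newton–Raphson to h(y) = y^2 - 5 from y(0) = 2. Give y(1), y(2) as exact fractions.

h'(y) = 2y.
h(2) = -1, h'(2) = 4, so y(1) = 2 - (-1)/4 = 9/4.
h(9/4) = 1/16, h'(9/4) = 9/2, so y(2) = (9/4) - (1/16)/(9/2) = 161/72.

y(1) = 9/4, y(2) = 161/72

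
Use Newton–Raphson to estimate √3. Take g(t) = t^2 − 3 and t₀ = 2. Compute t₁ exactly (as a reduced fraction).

7/4

g'(t) = 2t.
g(2) = 1, g'(2) = 4, so t₁ = 2 − 1/4 = 7/4.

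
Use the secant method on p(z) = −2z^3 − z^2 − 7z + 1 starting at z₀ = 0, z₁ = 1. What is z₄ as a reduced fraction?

20927/150102

p(0) = 1, p(1) = −9. z₂ = 1 − (−9)·(1 − 0)/((−9) − 1) = 1/10.
p(1) = −9, p(1/10) = 36/125. z₃ = (1/10) − (36/125)·((1/10) − 1)/((36/125) − (−9)) = 11/86.
p(1/10) = 36/125, p(11/86) = 6687/79507. z₄ = (11/86) − (6687/79507)·((11/86) − (1/10))/((6687/79507) − (36/125)) = 20927/150102.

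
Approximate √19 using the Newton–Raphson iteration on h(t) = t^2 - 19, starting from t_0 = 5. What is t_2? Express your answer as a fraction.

959/220

h'(t) = 2t.
h(5) = 6, h'(5) = 10, so t_1 = 5 - 6/10 = 22/5.
h(22/5) = 9/25, h'(22/5) = 44/5, so t_2 = (22/5) - (9/25)/(44/5) = 959/220.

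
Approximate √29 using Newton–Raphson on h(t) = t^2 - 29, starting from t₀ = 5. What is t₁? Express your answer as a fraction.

h'(t) = 2t.
h(5) = -4, h'(5) = 10, so t₁ = 5 - (-4)/10 = 27/5.

27/5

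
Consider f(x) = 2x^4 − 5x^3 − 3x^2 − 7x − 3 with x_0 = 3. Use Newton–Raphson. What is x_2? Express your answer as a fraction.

945507/284585

f'(x) = 8x^3 − 15x^2 − 6x − 7.
f(3) = −24, f'(3) = 56, so x_1 = 3 − (−24)/56 = 24/7.
f(24/7) = 30213/2401, f'(24/7) = 40655/343, so x_2 = (24/7) − (30213/2401)/(40655/343) = 945507/284585.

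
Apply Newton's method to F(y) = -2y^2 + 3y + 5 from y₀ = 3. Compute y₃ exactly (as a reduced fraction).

5991863/2396745

F'(y) = -4y + 3.
F(3) = -4, F'(3) = -9, so y₁ = 3 - (-4)/(-9) = 23/9.
F(23/9) = -32/81, F'(23/9) = -65/9, so y₂ = (23/9) - (-32/81)/(-65/9) = 1463/585.
F(1463/585) = -2048/342225, F'(1463/585) = -4097/585, so y₃ = (1463/585) - (-2048/342225)/(-4097/585) = 5991863/2396745.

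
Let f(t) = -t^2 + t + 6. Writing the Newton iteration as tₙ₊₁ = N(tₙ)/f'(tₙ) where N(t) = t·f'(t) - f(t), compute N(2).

f'(t) = -2t + 1.
N(t) = t·f'(t) - f(t) = t·(-2t + 1) - (-t^2 + t + 6) = -t^2 - 6.
N(2) = -10.

-10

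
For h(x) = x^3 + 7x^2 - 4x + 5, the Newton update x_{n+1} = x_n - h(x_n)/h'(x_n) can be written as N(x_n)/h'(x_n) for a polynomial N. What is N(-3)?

4

h'(x) = 3x^2 + 14x - 4.
N(x) = x·h'(x) - h(x) = x·(3x^2 + 14x - 4) - (x^3 + 7x^2 - 4x + 5) = 2x^3 + 7x^2 - 5.
N(-3) = 4.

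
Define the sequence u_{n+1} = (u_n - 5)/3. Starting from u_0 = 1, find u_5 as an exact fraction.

-604/243

u_1 = (1 - 5)/3 = -4/3.
u_2 = ((-4/3) - 5)/3 = -19/9.
u_3 = ((-19/9) - 5)/3 = -64/27.
u_4 = ((-64/27) - 5)/3 = -199/81.
u_5 = ((-199/81) - 5)/3 = -604/243.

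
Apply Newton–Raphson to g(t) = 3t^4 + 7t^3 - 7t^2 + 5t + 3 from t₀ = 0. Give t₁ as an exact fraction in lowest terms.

g'(t) = 12t^3 + 21t^2 - 14t + 5.
g(0) = 3, g'(0) = 5, so t₁ = 0 - 3/5 = -3/5.

-3/5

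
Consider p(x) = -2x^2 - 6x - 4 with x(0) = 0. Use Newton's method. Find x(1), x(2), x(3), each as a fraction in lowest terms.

p'(x) = -4x - 6.
p(0) = -4, p'(0) = -6, so x(1) = 0 - (-4)/(-6) = -2/3.
p(-2/3) = -8/9, p'(-2/3) = -10/3, so x(2) = (-2/3) - (-8/9)/(-10/3) = -14/15.
p(-14/15) = -32/225, p'(-14/15) = -34/15, so x(3) = (-14/15) - (-32/225)/(-34/15) = -254/255.

x(1) = -2/3, x(2) = -14/15, x(3) = -254/255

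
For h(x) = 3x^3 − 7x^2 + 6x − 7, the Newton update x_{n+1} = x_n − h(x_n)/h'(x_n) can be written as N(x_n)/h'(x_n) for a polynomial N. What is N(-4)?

−489

h'(x) = 9x^2 − 14x + 6.
N(x) = x·h'(x) − h(x) = x·(9x^2 − 14x + 6) − (3x^3 − 7x^2 + 6x − 7) = 6x^3 − 7x^2 + 7.
N(-4) = −489.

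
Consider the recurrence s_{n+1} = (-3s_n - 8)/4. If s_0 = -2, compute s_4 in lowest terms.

s_1 = (-3·(-2) - 8)/4 = -1/2.
s_2 = (-3·(-1/2) - 8)/4 = -13/8.
s_3 = (-3·(-13/8) - 8)/4 = -25/32.
s_4 = (-3·(-25/32) - 8)/4 = -181/128.

-181/128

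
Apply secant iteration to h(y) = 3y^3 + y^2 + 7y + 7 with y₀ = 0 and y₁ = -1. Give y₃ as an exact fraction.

-140/167

h(0) = 7, h(-1) = -2. y₂ = (-1) - (-2)·((-1) - 0)/((-2) - 7) = -7/9.
h(-1) = -2, h(-7/9) = 182/243. y₃ = (-7/9) - (182/243)·((-7/9) - (-1))/((182/243) - (-2)) = -140/167.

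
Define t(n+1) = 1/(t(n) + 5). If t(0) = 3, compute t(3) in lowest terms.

t(1) = 1/(3 + 5) = 1/8.
t(2) = 1/(1/8 + 5) = 8/41.
t(3) = 1/(8/41 + 5) = 41/213.

41/213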